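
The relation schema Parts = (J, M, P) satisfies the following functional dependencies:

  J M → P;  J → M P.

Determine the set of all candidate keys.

(J)

Attribute J never appears on the right-hand side of any dependency, so J must belong to every candidate key.
{J}⁺ = {J, M, P}, which is all of the schema, so {J} is the only candidate key.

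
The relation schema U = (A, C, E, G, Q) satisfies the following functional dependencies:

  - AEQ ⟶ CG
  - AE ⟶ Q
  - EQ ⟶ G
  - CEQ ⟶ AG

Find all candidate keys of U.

Attribute E never appears on the right-hand side of any dependency, so E must belong to every candidate key.
{E}⁺ = {E}, which is not all of the schema, so we must add further attributes.
{A, E}⁺: AE→Q adds Q; EQ→G adds G; AEQ→CG adds C → {A, C, E, G, Q}.
{C, E, Q}⁺: EQ→G adds G; CEQ→AG adds A → {A, C, E, G, Q}.

AE, CEQ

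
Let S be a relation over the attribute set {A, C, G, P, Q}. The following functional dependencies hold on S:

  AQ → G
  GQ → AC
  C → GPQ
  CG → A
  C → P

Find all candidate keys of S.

{C}⁺: C→GPQ adds G, P, Q; CG→A adds A → {A, C, G, P, Q}.
{A, Q}⁺: AQ→G adds G; GQ→AC adds C; C→GPQ adds P → {A, C, G, P, Q}.
{G, Q}⁺: GQ→AC adds A, C; C→GPQ adds P → {A, C, G, P, Q}.

{C}, {A, Q}, {G, Q}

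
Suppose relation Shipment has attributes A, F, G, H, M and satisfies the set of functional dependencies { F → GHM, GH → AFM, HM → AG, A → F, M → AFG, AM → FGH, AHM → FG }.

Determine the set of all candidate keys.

{A}⁺: A→F adds F; F→GHM adds G, H, M → {A, F, G, H, M}.
{F}⁺: F→GHM adds G, H, M; GH→AFM adds A → {A, F, G, H, M}.
{M}⁺: M→AFG adds A, F, G; AM→FGH adds H → {A, F, G, H, M}.
{G, H}⁺: GH→AFM adds A, F, M → {A, F, G, H, M}.
Any other superkey contains one of these as a subset, so there are no further candidate keys.

A, F, M, GH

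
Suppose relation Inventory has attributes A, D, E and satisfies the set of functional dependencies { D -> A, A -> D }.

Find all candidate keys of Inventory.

(A, E), (D, E)

Attribute E never appears on the right-hand side of any dependency, so E must belong to every candidate key.
{E}⁺ = {E}, which is not all of the schema, so we must add further attributes.
{A, E}⁺: A→D adds D → {A, D, E}. Minimal: {E}⁺ = {E}; {A}⁺ = {A, D} — none reach the full schema.
{D, E}⁺: D→A adds A → {A, D, E}. Minimal: {E}⁺ = {E}; {D}⁺ = {A, D} — none reach the full schema.
Any other superkey contains one of these as a subset, so there are no further candidate keys.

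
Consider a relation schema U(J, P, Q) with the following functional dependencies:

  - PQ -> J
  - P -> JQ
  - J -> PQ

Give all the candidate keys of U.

{J}⁺: J→PQ adds P, Q → {J, P, Q}.
{P}⁺: P→JQ adds J, Q → {J, P, Q}.
Any other superkey contains one of these as a subset, so there are no further candidate keys.

{J}, {P}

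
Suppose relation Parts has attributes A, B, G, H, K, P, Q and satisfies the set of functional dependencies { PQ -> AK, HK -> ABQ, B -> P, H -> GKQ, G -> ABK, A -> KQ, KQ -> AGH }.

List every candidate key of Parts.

{A}⁺: A→KQ adds K, Q; KQ→AGH adds G, H; HK→ABQ adds B; B→P adds P → {A, B, G, H, K, P, Q}.
{G}⁺: G→ABK adds A, B, K; A→KQ adds Q; KQ→AGH adds H; B→P adds P → {A, B, G, H, K, P, Q}.
{H}⁺: H→GKQ adds G, K, Q; G→ABK adds A, B; B→P adds P → {A, B, G, H, K, P, Q}.
{B, Q}⁺: B→P adds P; PQ→AK adds A, K; KQ→AGH adds G, H → {A, B, G, H, K, P, Q}. Minimal: {Q}⁺ = {Q}; {B}⁺ = {B, P} — none reach the full schema.
{K, Q}⁺: KQ→AGH adds A, G, H; HK→ABQ adds B; B→P adds P → {A, B, G, H, K, P, Q}. Minimal: {Q}⁺ = {Q}; {K}⁺ = {K} — none reach the full schema.
{P, Q}⁺: PQ→AK adds A, K; KQ→AGH adds G, H; HK→ABQ adds B → {A, B, G, H, K, P, Q}. Minimal: {Q}⁺ = {Q}; {P}⁺ = {P} — none reach the full schema.
Any other superkey contains one of these as a subset, so there are no further candidate keys.

{A}; {G}; {H}; {B, Q}; {K, Q}; {P, Q}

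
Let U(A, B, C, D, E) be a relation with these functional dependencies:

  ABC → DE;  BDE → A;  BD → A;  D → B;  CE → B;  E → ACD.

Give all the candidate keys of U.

{E}⁺: E→ACD adds A, C, D; D→B adds B → {A, B, C, D, E}.
{C, D}⁺: D→B adds B; BD→A adds A; ABC→DE adds E → {A, B, C, D, E}. Minimal: {D}⁺ = {A, B, D}; {C}⁺ = {C} — none reach the full schema.
{A, B, C}⁺: ABC→DE adds D, E → {A, B, C, D, E}. Minimal: {B, C}⁺ = {B, C}; {A, C}⁺ = {A, C}; {A, B}⁺ = {A, B} — none reach the full schema.
Any other superkey contains one of these as a subset, so there are no further candidate keys.

E; CD; ABC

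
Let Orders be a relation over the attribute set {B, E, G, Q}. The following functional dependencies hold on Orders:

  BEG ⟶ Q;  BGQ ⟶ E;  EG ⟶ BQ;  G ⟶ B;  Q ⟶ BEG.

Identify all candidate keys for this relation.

{Q}⁺: Q→BEG adds B, E, G → {B, E, G, Q}.
{E, G}⁺: EG→BQ adds B, Q → {B, E, G, Q}. Minimal: {G}⁺ = {B, G}; {E}⁺ = {E} — none reach the full schema.
Any other superkey contains one of these as a subset, so there are no further candidate keys.

(Q), (E, G)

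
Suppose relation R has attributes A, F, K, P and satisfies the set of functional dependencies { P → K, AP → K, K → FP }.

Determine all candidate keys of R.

{A, K}, {A, P}

Attribute A never appears on the right-hand side of any dependency, so A must belong to every candidate key.
{A}⁺ = {A}, which is not all of the schema, so we must add further attributes.
{A, K}⁺: K→FP adds F, P → {A, F, K, P}.
{A, P}⁺: P→K adds K; K→FP adds F → {A, F, K, P}.
Any other superkey contains one of these as a subset, so there are no further candidate keys.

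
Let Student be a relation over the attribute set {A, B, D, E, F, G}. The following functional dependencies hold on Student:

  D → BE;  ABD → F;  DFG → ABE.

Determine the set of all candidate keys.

Attributes D, G never appear on any right-hand side, so every candidate key must contain {D, G}.
{D, G}⁺ = {B, D, E, G}, which is not all of the schema, so we must add further attributes.
{A, D, G}⁺: D→BE adds B, E; ABD→F adds F → {A, B, D, E, F, G}. Minimal: {D, G}⁺ = {B, D, E, G}; {A, G}⁺ = {A, G}; {A, D}⁺ = {A, B, D, E, F} — none reach the full schema.
{D, F, G}⁺: D→BE adds B, E; DFG→ABE adds A → {A, B, D, E, F, G}. Minimal: {F, G}⁺ = {F, G}; {D, G}⁺ = {B, D, E, G}; {D, F}⁺ = {B, D, E, F} — none reach the full schema.
Any other superkey contains one of these as a subset, so there are no further candidate keys.

ADG, DFG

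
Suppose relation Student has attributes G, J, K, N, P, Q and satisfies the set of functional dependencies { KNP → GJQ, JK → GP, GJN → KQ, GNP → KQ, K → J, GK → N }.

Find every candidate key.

{K}⁺: K→J adds J; JK→GP adds G, P; GK→N adds N; KNP→GJQ adds Q → {G, J, K, N, P, Q}.
{G, J, N}⁺: GJN→KQ adds K, Q; JK→GP adds P → {G, J, K, N, P, Q}. Minimal: {J, N}⁺ = {J, N}; {G, N}⁺ = {G, N}; {G, J}⁺ = {G, J} — none reach the full schema.
{G, N, P}⁺: GNP→KQ adds K, Q; K→J adds J → {G, J, K, N, P, Q}. Minimal: {N, P}⁺ = {N, P}; {G, P}⁺ = {G, P}; {G, N}⁺ = {G, N} — none reach the full schema.
Any other superkey contains one of these as a subset, so there are no further candidate keys.

{K}, {G, J, N}, {G, N, P}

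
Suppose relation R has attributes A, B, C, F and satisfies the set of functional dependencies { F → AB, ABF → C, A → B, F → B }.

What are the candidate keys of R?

{F}

Attribute F never appears on the right-hand side of any dependency, so F must belong to every candidate key.
{F}⁺ = {A, B, C, F}, which is all of the schema, so {F} is the only candidate key.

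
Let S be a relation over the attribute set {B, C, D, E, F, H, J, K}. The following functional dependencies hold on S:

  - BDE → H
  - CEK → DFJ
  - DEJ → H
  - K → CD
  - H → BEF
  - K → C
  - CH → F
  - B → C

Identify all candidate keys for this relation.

Attribute K never appears on the right-hand side of any dependency, so K must belong to every candidate key.
{K}⁺ = {C, D, K}, which is not all of the schema, so we must add further attributes.
{E, K}⁺: K→CD adds C, D; CEK→DFJ adds F, J; DEJ→H adds H; H→BEF adds B → {B, C, D, E, F, H, J, K}. Minimal: {K}⁺ = {C, D, K}; {E}⁺ = {E} — none reach the full schema.
{H, K}⁺: K→CD adds C, D; H→BEF adds B, E, F; CEK→DFJ adds J → {B, C, D, E, F, H, J, K}. Minimal: {K}⁺ = {C, D, K}; {H}⁺ = {B, C, E, F, H} — none reach the full schema.
Any other superkey contains one of these as a subset, so there are no further candidate keys.

{E, K}; {H, K}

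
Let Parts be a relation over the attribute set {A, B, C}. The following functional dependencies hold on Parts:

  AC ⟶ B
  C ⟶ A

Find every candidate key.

Attribute C never appears on the right-hand side of any dependency, so C must belong to every candidate key.
{C}⁺ = {A, B, C}, which is all of the schema, so {C} is the only candidate key.

{C}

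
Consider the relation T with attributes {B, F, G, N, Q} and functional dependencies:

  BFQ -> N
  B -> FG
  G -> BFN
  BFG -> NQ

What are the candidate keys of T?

{B}⁺: B→FG adds F, G; G→BFN adds N; BFG→NQ adds Q → {B, F, G, N, Q}.
{G}⁺: G→BFN adds B, F, N; BFG→NQ adds Q → {B, F, G, N, Q}.
Any other superkey contains one of these as a subset, so there are no further candidate keys.

(B); (G)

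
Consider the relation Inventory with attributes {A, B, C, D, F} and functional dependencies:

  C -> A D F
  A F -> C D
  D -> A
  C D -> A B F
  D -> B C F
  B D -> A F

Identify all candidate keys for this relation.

{C}⁺: C→ADF adds A, D, F; CD→ABF adds B → {A, B, C, D, F}.
{D}⁺: D→A adds A; D→BCF adds B, C, F → {A, B, C, D, F}.
{A, F}⁺: AF→CD adds C, D; CD→ABF adds B → {A, B, C, D, F}. Minimal: {F}⁺ = {F}; {A}⁺ = {A} — none reach the full schema.
Any other superkey contains one of these as a subset, so there are no further candidate keys.

(C), (D), (A, F)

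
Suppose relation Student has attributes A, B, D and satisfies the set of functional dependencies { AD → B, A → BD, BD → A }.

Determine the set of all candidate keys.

{A}⁺: A→BD adds B, D → {A, B, D}.
{B, D}⁺: BD→A adds A → {A, B, D}. Minimal: {D}⁺ = {D}; {B}⁺ = {B} — none reach the full schema.

A, BD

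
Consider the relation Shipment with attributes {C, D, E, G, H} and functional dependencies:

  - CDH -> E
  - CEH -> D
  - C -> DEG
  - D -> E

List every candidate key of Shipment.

CH

{C, H}⁺: C→DEG adds D, E, G → {C, D, E, G, H}.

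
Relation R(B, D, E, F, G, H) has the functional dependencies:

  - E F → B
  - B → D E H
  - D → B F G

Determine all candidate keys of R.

{B}, {D}, {E, F}

{B}⁺: B→DEH adds D, E, H; D→BFG adds F, G → {B, D, E, F, G, H}.
{D}⁺: D→BFG adds B, F, G; B→DEH adds E, H → {B, D, E, F, G, H}.
{E, F}⁺: EF→B adds B; B→DEH adds D, H; D→BFG adds G → {B, D, E, F, G, H}. Minimal: {F}⁺ = {F}; {E}⁺ = {E} — none reach the full schema.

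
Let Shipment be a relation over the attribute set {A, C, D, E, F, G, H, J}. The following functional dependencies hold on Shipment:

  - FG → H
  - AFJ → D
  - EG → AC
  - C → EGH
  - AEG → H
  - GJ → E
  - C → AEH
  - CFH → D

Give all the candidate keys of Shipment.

(C, F, J); (F, G, J)

Attributes F, J never appear on any right-hand side, so every candidate key must contain {F, J}.
{F, J}⁺ = {F, J}, which is not all of the schema, so we must add further attributes.
{C, F, J}⁺: C→EGH adds E, G, H; C→AEH adds A; CFH→D adds D → {A, C, D, E, F, G, H, J}. Minimal: {F, J}⁺ = {F, J}; {C, J}⁺ = {A, C, E, G, H, J}; {C, F}⁺ = {A, C, D, E, F, G, H} — none reach the full schema.
{F, G, J}⁺: FG→H adds H; GJ→E adds E; EG→AC adds A, C; CFH→D adds D → {A, C, D, E, F, G, H, J}. Minimal: {G, J}⁺ = {A, C, E, G, H, J}; {F, J}⁺ = {F, J}; {F, G}⁺ = {F, G, H} — none reach the full schema.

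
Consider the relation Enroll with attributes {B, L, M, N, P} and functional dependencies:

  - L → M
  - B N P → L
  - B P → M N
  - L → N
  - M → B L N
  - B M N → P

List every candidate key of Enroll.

L, M, BP

{L}⁺: L→M adds M; L→N adds N; M→BLN adds B; BMN→P adds P → {B, L, M, N, P}.
{M}⁺: M→BLN adds B, L, N; BMN→P adds P → {B, L, M, N, P}.
{B, P}⁺: BP→MN adds M, N; M→BLN adds L → {B, L, M, N, P}. Minimal: {P}⁺ = {P}; {B}⁺ = {B} — none reach the full schema.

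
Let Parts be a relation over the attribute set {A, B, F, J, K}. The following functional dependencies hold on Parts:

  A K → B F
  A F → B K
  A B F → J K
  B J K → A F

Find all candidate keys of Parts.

{A, F}⁺: AF→BK adds B, K; ABF→JK adds J → {A, B, F, J, K}. Minimal: {F}⁺ = {F}; {A}⁺ = {A} — none reach the full schema.
{A, K}⁺: AK→BF adds B, F; ABF→JK adds J → {A, B, F, J, K}. Minimal: {K}⁺ = {K}; {A}⁺ = {A} — none reach the full schema.
{B, J, K}⁺: BJK→AF adds A, F → {A, B, F, J, K}. Minimal: {J, K}⁺ = {J, K}; {B, K}⁺ = {B, K}; {B, J}⁺ = {B, J} — none reach the full schema.
Any other superkey contains one of these as a subset, so there are no further candidate keys.

(A, F), (A, K), (B, J, K)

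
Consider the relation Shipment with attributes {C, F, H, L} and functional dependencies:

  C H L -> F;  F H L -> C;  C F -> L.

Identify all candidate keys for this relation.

Attribute H never appears on the right-hand side of any dependency, so H must belong to every candidate key.
{H}⁺ = {H}, which is not all of the schema, so we must add further attributes.
{C, F, H}⁺: CF→L adds L → {C, F, H, L}. Minimal: {F, H}⁺ = {F, H}; {C, H}⁺ = {C, H}; {C, F}⁺ = {C, F, L} — none reach the full schema.
{C, H, L}⁺: CHL→F adds F → {C, F, H, L}. Minimal: {H, L}⁺ = {H, L}; {C, L}⁺ = {C, L}; {C, H}⁺ = {C, H} — none reach the full schema.
{F, H, L}⁺: FHL→C adds C → {C, F, H, L}. Minimal: {H, L}⁺ = {H, L}; {F, L}⁺ = {F, L}; {F, H}⁺ = {F, H} — none reach the full schema.

{C, F, H}, {C, H, L}, {F, H, L}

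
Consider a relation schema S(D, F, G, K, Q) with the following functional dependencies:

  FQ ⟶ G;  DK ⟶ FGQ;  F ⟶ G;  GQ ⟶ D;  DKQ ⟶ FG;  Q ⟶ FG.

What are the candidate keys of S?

{D, K}⁺: DK→FGQ adds F, G, Q → {D, F, G, K, Q}. Minimal: {K}⁺ = {K}; {D}⁺ = {D} — none reach the full schema.
{K, Q}⁺: Q→FG adds F, G; GQ→D adds D → {D, F, G, K, Q}. Minimal: {Q}⁺ = {D, F, G, Q}; {K}⁺ = {K} — none reach the full schema.

(D, K), (K, Q)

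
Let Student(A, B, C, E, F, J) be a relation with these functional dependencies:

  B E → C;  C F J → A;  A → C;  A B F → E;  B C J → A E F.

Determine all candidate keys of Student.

{A, B, J}⁺: A→C adds C; BCJ→AEF adds E, F → {A, B, C, E, F, J}. Minimal: {B, J}⁺ = {B, J}; {A, J}⁺ = {A, C, J}; {A, B}⁺ = {A, B, C} — none reach the full schema.
{B, C, J}⁺: BCJ→AEF adds A, E, F → {A, B, C, E, F, J}. Minimal: {C, J}⁺ = {C, J}; {B, J}⁺ = {B, J}; {B, C}⁺ = {B, C} — none reach the full schema.
{B, E, J}⁺: BE→C adds C; BCJ→AEF adds A, F → {A, B, C, E, F, J}. Minimal: {E, J}⁺ = {E, J}; {B, J}⁺ = {B, J}; {B, E}⁺ = {B, C, E} — none reach the full schema.

{A, B, J}, {B, C, J}, {B, E, J}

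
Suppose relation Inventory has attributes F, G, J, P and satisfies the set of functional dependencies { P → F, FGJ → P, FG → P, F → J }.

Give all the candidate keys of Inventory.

Attribute G never appears on the right-hand side of any dependency, so G must belong to every candidate key.
{G}⁺ = {G}, which is not all of the schema, so we must add further attributes.
{F, G}⁺: FG→P adds P; F→J adds J → {F, G, J, P}. Minimal: {G}⁺ = {G}; {F}⁺ = {F, J} — none reach the full schema.
{G, P}⁺: P→F adds F; F→J adds J → {F, G, J, P}. Minimal: {P}⁺ = {F, J, P}; {G}⁺ = {G} — none reach the full schema.
Any other superkey contains one of these as a subset, so there are no further candidate keys.

(F, G), (G, P)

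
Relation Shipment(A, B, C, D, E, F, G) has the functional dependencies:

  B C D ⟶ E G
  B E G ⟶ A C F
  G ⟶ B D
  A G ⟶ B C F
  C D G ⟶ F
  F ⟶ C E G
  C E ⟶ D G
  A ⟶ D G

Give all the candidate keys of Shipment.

A, F, CE, CG, EG, BCD

{A}⁺: A→DG adds D, G; G→BD adds B; AG→BCF adds C, F; F→CEG adds E → {A, B, C, D, E, F, G}.
{F}⁺: F→CEG adds C, E, G; CE→DG adds D; G→BD adds B; BEG→ACF adds A → {A, B, C, D, E, F, G}.
{C, E}⁺: CE→DG adds D, G; G→BD adds B; CDG→F adds F; BEG→ACF adds A → {A, B, C, D, E, F, G}. Minimal: {E}⁺ = {E}; {C}⁺ = {C} — none reach the full schema.
{C, G}⁺: G→BD adds B, D; CDG→F adds F; F→CEG adds E; BEG→ACF adds A → {A, B, C, D, E, F, G}. Minimal: {G}⁺ = {B, D, G}; {C}⁺ = {C} — none reach the full schema.
{E, G}⁺: G→BD adds B, D; BEG→ACF adds A, C, F → {A, B, C, D, E, F, G}. Minimal: {G}⁺ = {B, D, G}; {E}⁺ = {E} — none reach the full schema.
{B, C, D}⁺: BCD→EG adds E, G; BEG→ACF adds A, F → {A, B, C, D, E, F, G}. Minimal: {C, D}⁺ = {C, D}; {B, D}⁺ = {B, D}; {B, C}⁺ = {B, C} — none reach the full schema.
Any other superkey contains one of these as a subset, so there are no further candidate keys.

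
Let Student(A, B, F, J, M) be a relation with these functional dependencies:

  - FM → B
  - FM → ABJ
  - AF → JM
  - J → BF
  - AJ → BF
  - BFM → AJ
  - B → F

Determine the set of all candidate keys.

(A, B), (A, F), (A, J), (B, M), (F, M), (J, M)

{A, B}⁺: B→F adds F; AF→JM adds J, M → {A, B, F, J, M}. Minimal: {B}⁺ = {B, F}; {A}⁺ = {A} — none reach the full schema.
{A, F}⁺: AF→JM adds J, M; J→BF adds B → {A, B, F, J, M}. Minimal: {F}⁺ = {F}; {A}⁺ = {A} — none reach the full schema.
{A, J}⁺: J→BF adds B, F; AF→JM adds M → {A, B, F, J, M}. Minimal: {J}⁺ = {B, F, J}; {A}⁺ = {A} — none reach the full schema.
{B, M}⁺: B→F adds F; FM→ABJ adds A, J → {A, B, F, J, M}. Minimal: {M}⁺ = {M}; {B}⁺ = {B, F} — none reach the full schema.
{F, M}⁺: FM→B adds B; FM→ABJ adds A, J → {A, B, F, J, M}. Minimal: {M}⁺ = {M}; {F}⁺ = {F} — none reach the full schema.
{J, M}⁺: J→BF adds B, F; BFM→AJ adds A → {A, B, F, J, M}. Minimal: {M}⁺ = {M}; {J}⁺ = {B, F, J} — none reach the full schema.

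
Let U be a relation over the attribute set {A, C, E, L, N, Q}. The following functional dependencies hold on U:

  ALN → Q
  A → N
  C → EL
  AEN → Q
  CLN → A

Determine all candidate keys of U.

Attribute C never appears on the right-hand side of any dependency, so C must belong to every candidate key.
{C}⁺ = {C, E, L}, which is not all of the schema, so we must add further attributes.
{A, C}⁺: A→N adds N; C→EL adds E, L; AEN→Q adds Q → {A, C, E, L, N, Q}. Minimal: {C}⁺ = {C, E, L}; {A}⁺ = {A, N} — none reach the full schema.
{C, N}⁺: C→EL adds E, L; CLN→A adds A; ALN→Q adds Q → {A, C, E, L, N, Q}. Minimal: {N}⁺ = {N}; {C}⁺ = {C, E, L} — none reach the full schema.
Any other superkey contains one of these as a subset, so there are no further candidate keys.

{A, C}, {C, N}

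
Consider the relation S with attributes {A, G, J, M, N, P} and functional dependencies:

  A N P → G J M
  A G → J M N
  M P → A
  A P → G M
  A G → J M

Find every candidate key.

Attribute P never appears on the right-hand side of any dependency, so P must belong to every candidate key.
{P}⁺ = {P}, which is not all of the schema, so we must add further attributes.
{A, P}⁺: AP→GM adds G, M; AG→JM adds J; AG→JMN adds N → {A, G, J, M, N, P}. Minimal: {P}⁺ = {P}; {A}⁺ = {A} — none reach the full schema.
{M, P}⁺: MP→A adds A; AP→GM adds G; AG→JM adds J; AG→JMN adds N → {A, G, J, M, N, P}. Minimal: {P}⁺ = {P}; {M}⁺ = {M} — none reach the full schema.

(A, P), (M, P)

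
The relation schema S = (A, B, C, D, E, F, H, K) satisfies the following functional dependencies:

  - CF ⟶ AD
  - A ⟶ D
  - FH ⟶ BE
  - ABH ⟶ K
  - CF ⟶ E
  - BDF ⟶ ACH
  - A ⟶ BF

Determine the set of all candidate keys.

{A}⁺: A→D adds D; A→BF adds B, F; BDF→ACH adds C, H; FH→BE adds E; ABH→K adds K → {A, B, C, D, E, F, H, K}.
{C, F}⁺: CF→AD adds A, D; CF→E adds E; A→BF adds B; BDF→ACH adds H; ABH→K adds K → {A, B, C, D, E, F, H, K}. Minimal: {F}⁺ = {F}; {C}⁺ = {C} — none reach the full schema.
{B, D, F}⁺: BDF→ACH adds A, C, H; FH→BE adds E; ABH→K adds K → {A, B, C, D, E, F, H, K}. Minimal: {D, F}⁺ = {D, F}; {B, F}⁺ = {B, F}; {B, D}⁺ = {B, D} — none reach the full schema.
{D, F, H}⁺: FH→BE adds B, E; BDF→ACH adds A, C; ABH→K adds K → {A, B, C, D, E, F, H, K}. Minimal: {F, H}⁺ = {B, E, F, H}; {D, H}⁺ = {D, H}; {D, F}⁺ = {D, F} — none reach the full schema.
Any other superkey contains one of these as a subset, so there are no further candidate keys.

{A}, {C, F}, {B, D, F}, {D, F, H}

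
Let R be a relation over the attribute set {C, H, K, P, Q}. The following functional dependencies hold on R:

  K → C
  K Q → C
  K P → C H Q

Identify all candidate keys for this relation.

Attributes K, P never appear on any right-hand side, so every candidate key must contain {K, P}.
{K, P}⁺ = {C, H, K, P, Q}, which is all of the schema, so {K, P} is the only candidate key.

{K, P}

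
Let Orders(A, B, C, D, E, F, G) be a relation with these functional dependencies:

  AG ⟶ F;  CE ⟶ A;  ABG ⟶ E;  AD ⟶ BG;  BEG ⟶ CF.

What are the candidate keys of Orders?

(A, D), (C, D, E), (B, D, E, G)

Attribute D never appears on the right-hand side of any dependency, so D must belong to every candidate key.
{D}⁺ = {D}, which is not all of the schema, so we must add further attributes.
{A, D}⁺: AD→BG adds B, G; AG→F adds F; ABG→E adds E; BEG→CF adds C → {A, B, C, D, E, F, G}.
{C, D, E}⁺: CE→A adds A; AD→BG adds B, G; BEG→CF adds F → {A, B, C, D, E, F, G}.
{B, D, E, G}⁺: BEG→CF adds C, F; CE→A adds A → {A, B, C, D, E, F, G}.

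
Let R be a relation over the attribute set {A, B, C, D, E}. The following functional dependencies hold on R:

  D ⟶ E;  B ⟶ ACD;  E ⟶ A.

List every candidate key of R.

{B}

Attribute B never appears on the right-hand side of any dependency, so B must belong to every candidate key.
{B}⁺ = {A, B, C, D, E}, which is all of the schema, so {B} is the only candidate key.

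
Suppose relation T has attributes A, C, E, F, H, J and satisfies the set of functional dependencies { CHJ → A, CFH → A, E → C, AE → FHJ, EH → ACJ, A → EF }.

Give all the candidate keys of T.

A; EH; CFH; CHJ

{A}⁺: A→EF adds E, F; E→C adds C; AE→FHJ adds H, J → {A, C, E, F, H, J}.
{E, H}⁺: E→C adds C; EH→ACJ adds A, J; A→EF adds F → {A, C, E, F, H, J}. Minimal: {H}⁺ = {H}; {E}⁺ = {C, E} — none reach the full schema.
{C, F, H}⁺: CFH→A adds A; A→EF adds E; AE→FHJ adds J → {A, C, E, F, H, J}. Minimal: {F, H}⁺ = {F, H}; {C, H}⁺ = {C, H}; {C, F}⁺ = {C, F} — none reach the full schema.
{C, H, J}⁺: CHJ→A adds A; A→EF adds E, F → {A, C, E, F, H, J}. Minimal: {H, J}⁺ = {H, J}; {C, J}⁺ = {C, J}; {C, H}⁺ = {C, H} — none reach the full schema.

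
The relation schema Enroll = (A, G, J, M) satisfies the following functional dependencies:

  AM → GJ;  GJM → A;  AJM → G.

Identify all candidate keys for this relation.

Attribute M never appears on the right-hand side of any dependency, so M must belong to every candidate key.
{M}⁺ = {M}, which is not all of the schema, so we must add further attributes.
{A, M}⁺: AM→GJ adds G, J → {A, G, J, M}. Minimal: {M}⁺ = {M}; {A}⁺ = {A} — none reach the full schema.
{G, J, M}⁺: GJM→A adds A → {A, G, J, M}. Minimal: {J, M}⁺ = {J, M}; {G, M}⁺ = {G, M}; {G, J}⁺ = {G, J} — none reach the full schema.

AM; GJM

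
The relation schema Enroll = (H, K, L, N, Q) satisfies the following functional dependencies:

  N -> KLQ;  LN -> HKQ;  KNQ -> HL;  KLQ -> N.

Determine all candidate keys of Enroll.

(N); (K, L, Q)

{N}⁺: N→KLQ adds K, L, Q; LN→HKQ adds H → {H, K, L, N, Q}.
{K, L, Q}⁺: KLQ→N adds N; LN→HKQ adds H → {H, K, L, N, Q}. Minimal: {L, Q}⁺ = {L, Q}; {K, Q}⁺ = {K, Q}; {K, L}⁺ = {K, L} — none reach the full schema.
Any other superkey contains one of these as a subset, so there are no further candidate keys.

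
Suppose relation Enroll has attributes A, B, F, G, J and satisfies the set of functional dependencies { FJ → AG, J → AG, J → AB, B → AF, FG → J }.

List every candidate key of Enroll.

{J}⁺: J→AG adds A, G; J→AB adds B; B→AF adds F → {A, B, F, G, J}.
{B, G}⁺: B→AF adds A, F; FG→J adds J → {A, B, F, G, J}.
{F, G}⁺: FG→J adds J; FJ→AG adds A; J→AB adds B → {A, B, F, G, J}.
Any other superkey contains one of these as a subset, so there are no further candidate keys.

(J); (B, G); (F, G)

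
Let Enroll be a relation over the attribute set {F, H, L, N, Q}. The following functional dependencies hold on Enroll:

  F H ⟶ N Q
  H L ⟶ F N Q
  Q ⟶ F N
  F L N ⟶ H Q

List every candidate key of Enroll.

HL, LQ, FLN

Attribute L never appears on the right-hand side of any dependency, so L must belong to every candidate key.
{L}⁺ = {L}, which is not all of the schema, so we must add further attributes.
{H, L}⁺: HL→FNQ adds F, N, Q → {F, H, L, N, Q}.
{L, Q}⁺: Q→FN adds F, N; FLN→HQ adds H → {F, H, L, N, Q}.
{F, L, N}⁺: FLN→HQ adds H, Q → {F, H, L, N, Q}.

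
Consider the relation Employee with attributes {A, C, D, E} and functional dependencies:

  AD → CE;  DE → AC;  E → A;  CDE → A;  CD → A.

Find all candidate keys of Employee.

(A, D); (C, D); (D, E)

{A, D}⁺: AD→CE adds C, E → {A, C, D, E}. Minimal: {D}⁺ = {D}; {A}⁺ = {A} — none reach the full schema.
{C, D}⁺: CD→A adds A; AD→CE adds E → {A, C, D, E}. Minimal: {D}⁺ = {D}; {C}⁺ = {C} — none reach the full schema.
{D, E}⁺: DE→AC adds A, C → {A, C, D, E}. Minimal: {E}⁺ = {A, E}; {D}⁺ = {D} — none reach the full schema.
Any other superkey contains one of these as a subset, so there are no further candidate keys.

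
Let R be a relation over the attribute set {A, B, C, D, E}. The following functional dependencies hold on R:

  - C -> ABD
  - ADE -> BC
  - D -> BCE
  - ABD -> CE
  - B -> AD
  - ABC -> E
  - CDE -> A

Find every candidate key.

(B), (C), (D)

{B}⁺: B→AD adds A, D; D→BCE adds C, E → {A, B, C, D, E}.
{C}⁺: C→ABD adds A, B, D; D→BCE adds E → {A, B, C, D, E}.
{D}⁺: D→BCE adds B, C, E; B→AD adds A → {A, B, C, D, E}.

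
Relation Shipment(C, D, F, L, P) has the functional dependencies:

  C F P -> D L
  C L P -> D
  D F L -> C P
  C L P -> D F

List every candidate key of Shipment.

{C, F, P}⁺: CFP→DL adds D, L → {C, D, F, L, P}.
{C, L, P}⁺: CLP→D adds D; CLP→DF adds F → {C, D, F, L, P}.
{D, F, L}⁺: DFL→CP adds C, P → {C, D, F, L, P}.
Any other superkey contains one of these as a subset, so there are no further candidate keys.

{C, F, P}; {C, L, P}; {D, F, L}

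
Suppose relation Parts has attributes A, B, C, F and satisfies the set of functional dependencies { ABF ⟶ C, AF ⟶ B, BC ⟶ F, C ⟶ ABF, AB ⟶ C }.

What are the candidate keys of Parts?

{C}⁺: C→ABF adds A, B, F → {A, B, C, F}.
{A, B}⁺: AB→C adds C; BC→F adds F → {A, B, C, F}. Minimal: {B}⁺ = {B}; {A}⁺ = {A} — none reach the full schema.
{A, F}⁺: AF→B adds B; AB→C adds C → {A, B, C, F}. Minimal: {F}⁺ = {F}; {A}⁺ = {A} — none reach the full schema.

(C), (A, B), (A, F)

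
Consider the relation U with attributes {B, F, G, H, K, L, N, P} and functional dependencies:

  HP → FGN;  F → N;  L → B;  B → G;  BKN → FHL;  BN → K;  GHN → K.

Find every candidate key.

Attribute P never appears on the right-hand side of any dependency, so P must belong to every candidate key.
{P}⁺ = {P}, which is not all of the schema, so we must add further attributes.
{B, F, P}⁺: F→N adds N; B→G adds G; BN→K adds K; BKN→FHL adds H, L → {B, F, G, H, K, L, N, P}.
{B, H, P}⁺: HP→FGN adds F, G, N; BN→K adds K; BKN→FHL adds L → {B, F, G, H, K, L, N, P}.
{B, N, P}⁺: B→G adds G; BN→K adds K; BKN→FHL adds F, H, L → {B, F, G, H, K, L, N, P}.
{F, L, P}⁺: F→N adds N; L→B adds B; B→G adds G; BN→K adds K; BKN→FHL adds H → {B, F, G, H, K, L, N, P}.
{H, L, P}⁺: HP→FGN adds F, G, N; L→B adds B; BN→K adds K → {B, F, G, H, K, L, N, P}.
{L, N, P}⁺: L→B adds B; B→G adds G; BN→K adds K; BKN→FHL adds F, H → {B, F, G, H, K, L, N, P}.
Any other superkey contains one of these as a subset, so there are no further candidate keys.

{B, F, P}; {B, H, P}; {B, N, P}; {F, L, P}; {H, L, P}; {L, N, P}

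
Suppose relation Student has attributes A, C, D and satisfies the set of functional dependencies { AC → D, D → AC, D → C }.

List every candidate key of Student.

{D}, {A, C}

{D}⁺: D→AC adds A, C → {A, C, D}.
{A, C}⁺: AC→D adds D → {A, C, D}. Minimal: {C}⁺ = {C}; {A}⁺ = {A} — none reach the full schema.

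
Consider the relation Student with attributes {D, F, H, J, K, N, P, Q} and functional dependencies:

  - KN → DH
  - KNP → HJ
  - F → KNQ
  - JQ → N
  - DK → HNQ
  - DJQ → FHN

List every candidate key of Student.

{F, P}; {D, K, P}; {K, N, P}; {D, J, P, Q}; {J, K, P, Q}

Attribute P never appears on the right-hand side of any dependency, so P must belong to every candidate key.
{P}⁺ = {P}, which is not all of the schema, so we must add further attributes.
{F, P}⁺: F→KNQ adds K, N, Q; KN→DH adds D, H; KNP→HJ adds J → {D, F, H, J, K, N, P, Q}. Minimal: {P}⁺ = {P}; {F}⁺ = {D, F, H, K, N, Q} — none reach the full schema.
{D, K, P}⁺: DK→HNQ adds H, N, Q; KNP→HJ adds J; DJQ→FHN adds F → {D, F, H, J, K, N, P, Q}. Minimal: {K, P}⁺ = {K, P}; {D, P}⁺ = {D, P}; {D, K}⁺ = {D, H, K, N, Q} — none reach the full schema.
{K, N, P}⁺: KN→DH adds D, H; KNP→HJ adds J; DK→HNQ adds Q; DJQ→FHN adds F → {D, F, H, J, K, N, P, Q}. Minimal: {N, P}⁺ = {N, P}; {K, P}⁺ = {K, P}; {K, N}⁺ = {D, H, K, N, Q} — none reach the full schema.
{D, J, P, Q}⁺: JQ→N adds N; DJQ→FHN adds F, H; F→KNQ adds K → {D, F, H, J, K, N, P, Q}. Minimal: {J, P, Q}⁺ = {J, N, P, Q}; {D, P, Q}⁺ = {D, P, Q}; {D, J, Q}⁺ = {D, F, H, J, K, N, Q}; … — none reach the full schema.
{J, K, P, Q}⁺: JQ→N adds N; KN→DH adds D, H; DJQ→FHN adds F → {D, F, H, J, K, N, P, Q}. Minimal: {K, P, Q}⁺ = {K, P, Q}; {J, P, Q}⁺ = {J, N, P, Q}; {J, K, Q}⁺ = {D, F, H, J, K, N, Q}; … — none reach the full schema.
Any other superkey contains one of these as a subset, so there are no further candidate keys.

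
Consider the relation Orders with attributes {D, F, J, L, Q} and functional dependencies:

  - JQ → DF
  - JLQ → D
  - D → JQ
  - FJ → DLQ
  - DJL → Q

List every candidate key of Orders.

(D), (F, J), (J, Q)

{D}⁺: D→JQ adds J, Q; JQ→DF adds F; FJ→DLQ adds L → {D, F, J, L, Q}.
{F, J}⁺: FJ→DLQ adds D, L, Q → {D, F, J, L, Q}. Minimal: {J}⁺ = {J}; {F}⁺ = {F} — none reach the full schema.
{J, Q}⁺: JQ→DF adds D, F; FJ→DLQ adds L → {D, F, J, L, Q}. Minimal: {Q}⁺ = {Q}; {J}⁺ = {J} — none reach the full schema.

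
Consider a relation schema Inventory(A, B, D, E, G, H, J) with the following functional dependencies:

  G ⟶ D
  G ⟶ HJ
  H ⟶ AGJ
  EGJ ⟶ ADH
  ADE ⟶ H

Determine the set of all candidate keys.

(B, E, G), (B, E, H), (A, B, D, E)

Attributes B, E never appear on any right-hand side, so every candidate key must contain {B, E}.
{B, E}⁺ = {B, E}, which is not all of the schema, so we must add further attributes.
{B, E, G}⁺: G→D adds D; G→HJ adds H, J; H→AGJ adds A → {A, B, D, E, G, H, J}. Minimal: {E, G}⁺ = {A, D, E, G, H, J}; {B, G}⁺ = {A, B, D, G, H, J}; {B, E}⁺ = {B, E} — none reach the full schema.
{B, E, H}⁺: H→AGJ adds A, G, J; EGJ→ADH adds D → {A, B, D, E, G, H, J}. Minimal: {E, H}⁺ = {A, D, E, G, H, J}; {B, H}⁺ = {A, B, D, G, H, J}; {B, E}⁺ = {B, E} — none reach the full schema.
{A, B, D, E}⁺: ADE→H adds H; H→AGJ adds G, J → {A, B, D, E, G, H, J}. Minimal: {B, D, E}⁺ = {B, D, E}; {A, D, E}⁺ = {A, D, E, G, H, J}; {A, B, E}⁺ = {A, B, E}; … — none reach the full schema.
Any other superkey contains one of these as a subset, so there are no further candidate keys.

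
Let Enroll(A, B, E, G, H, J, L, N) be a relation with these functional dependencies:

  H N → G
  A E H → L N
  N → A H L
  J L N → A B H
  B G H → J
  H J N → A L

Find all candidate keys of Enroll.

Attribute E never appears on the right-hand side of any dependency, so E must belong to every candidate key.
{E}⁺ = {E}, which is not all of the schema, so we must add further attributes.
{B, E, N}⁺: N→AHL adds A, H, L; HN→G adds G; BGH→J adds J → {A, B, E, G, H, J, L, N}. Minimal: {E, N}⁺ = {A, E, G, H, L, N}; {B, N}⁺ = {A, B, G, H, J, L, N}; {B, E}⁺ = {B, E} — none reach the full schema.
{E, J, N}⁺: N→AHL adds A, H, L; JLN→ABH adds B; HN→G adds G → {A, B, E, G, H, J, L, N}. Minimal: {J, N}⁺ = {A, B, G, H, J, L, N}; {E, N}⁺ = {A, E, G, H, L, N}; {E, J}⁺ = {E, J} — none reach the full schema.
{A, B, E, H}⁺: AEH→LN adds L, N; HN→G adds G; BGH→J adds J → {A, B, E, G, H, J, L, N}. Minimal: {B, E, H}⁺ = {B, E, H}; {A, E, H}⁺ = {A, E, G, H, L, N}; {A, B, H}⁺ = {A, B, H}; … — none reach the full schema.
{A, E, H, J}⁺: AEH→LN adds L, N; JLN→ABH adds B; HN→G adds G → {A, B, E, G, H, J, L, N}. Minimal: {E, H, J}⁺ = {E, H, J}; {A, H, J}⁺ = {A, H, J}; {A, E, J}⁺ = {A, E, J}; … — none reach the full schema.

{B, E, N}, {E, J, N}, {A, B, E, H}, {A, E, H, J}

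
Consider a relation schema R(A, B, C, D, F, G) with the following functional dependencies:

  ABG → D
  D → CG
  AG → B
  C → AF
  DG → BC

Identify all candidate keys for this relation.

{D}⁺: D→CG adds C, G; C→AF adds A, F; DG→BC adds B → {A, B, C, D, F, G}.
{A, G}⁺: AG→B adds B; ABG→D adds D; D→CG adds C; C→AF adds F → {A, B, C, D, F, G}. Minimal: {G}⁺ = {G}; {A}⁺ = {A} — none reach the full schema.
{C, G}⁺: C→AF adds A, F; AG→B adds B; ABG→D adds D → {A, B, C, D, F, G}. Minimal: {G}⁺ = {G}; {C}⁺ = {A, C, F} — none reach the full schema.
Any other superkey contains one of these as a subset, so there are no further candidate keys.

{D}, {A, G}, {C, G}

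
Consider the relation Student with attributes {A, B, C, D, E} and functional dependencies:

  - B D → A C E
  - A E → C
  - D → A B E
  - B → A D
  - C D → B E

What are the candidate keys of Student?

{B}; {D}

{B}⁺: B→AD adds A, D; BD→ACE adds C, E → {A, B, C, D, E}.
{D}⁺: D→ABE adds A, B, E; BD→ACE adds C → {A, B, C, D, E}.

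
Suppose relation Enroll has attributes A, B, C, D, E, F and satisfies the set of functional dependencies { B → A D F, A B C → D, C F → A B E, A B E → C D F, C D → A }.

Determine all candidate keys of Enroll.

(B, C), (B, E), (C, F)

{B, C}⁺: B→ADF adds A, D, F; CF→ABE adds E → {A, B, C, D, E, F}.
{B, E}⁺: B→ADF adds A, D, F; ABE→CDF adds C → {A, B, C, D, E, F}.
{C, F}⁺: CF→ABE adds A, B, E; ABE→CDF adds D → {A, B, C, D, E, F}.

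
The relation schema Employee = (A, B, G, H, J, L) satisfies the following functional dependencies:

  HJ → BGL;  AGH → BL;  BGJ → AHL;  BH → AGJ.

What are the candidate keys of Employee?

{B, H}, {H, J}, {A, G, H}, {B, G, J}

{B, H}⁺: BH→AGJ adds A, G, J; HJ→BGL adds L → {A, B, G, H, J, L}. Minimal: {H}⁺ = {H}; {B}⁺ = {B} — none reach the full schema.
{H, J}⁺: HJ→BGL adds B, G, L; BGJ→AHL adds A → {A, B, G, H, J, L}. Minimal: {J}⁺ = {J}; {H}⁺ = {H} — none reach the full schema.
{A, G, H}⁺: AGH→BL adds B, L; BH→AGJ adds J → {A, B, G, H, J, L}. Minimal: {G, H}⁺ = {G, H}; {A, H}⁺ = {A, H}; {A, G}⁺ = {A, G} — none reach the full schema.
{B, G, J}⁺: BGJ→AHL adds A, H, L → {A, B, G, H, J, L}. Minimal: {G, J}⁺ = {G, J}; {B, J}⁺ = {B, J}; {B, G}⁺ = {B, G} — none reach the full schema.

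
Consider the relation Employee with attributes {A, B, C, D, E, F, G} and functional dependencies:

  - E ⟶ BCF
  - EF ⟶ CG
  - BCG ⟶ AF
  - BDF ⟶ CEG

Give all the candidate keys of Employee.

{D, E}, {B, D, F}, {B, C, D, G}

{D, E}⁺: E→BCF adds B, C, F; EF→CG adds G; BCG→AF adds A → {A, B, C, D, E, F, G}.
{B, D, F}⁺: BDF→CEG adds C, E, G; BCG→AF adds A → {A, B, C, D, E, F, G}.
{B, C, D, G}⁺: BCG→AF adds A, F; BDF→CEG adds E → {A, B, C, D, E, F, G}.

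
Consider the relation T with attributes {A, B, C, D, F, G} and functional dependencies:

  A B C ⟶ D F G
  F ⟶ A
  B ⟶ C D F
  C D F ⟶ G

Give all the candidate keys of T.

(B)

Attribute B never appears on the right-hand side of any dependency, so B must belong to every candidate key.
{B}⁺ = {A, B, C, D, F, G}, which is all of the schema, so {B} is the only candidate key.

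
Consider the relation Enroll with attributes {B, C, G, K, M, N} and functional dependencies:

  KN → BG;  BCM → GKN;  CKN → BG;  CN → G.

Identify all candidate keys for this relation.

Attributes C, M never appear on any right-hand side, so every candidate key must contain {C, M}.
{C, M}⁺ = {C, M}, which is not all of the schema, so we must add further attributes.
{B, C, M}⁺: BCM→GKN adds G, K, N → {B, C, G, K, M, N}. Minimal: {C, M}⁺ = {C, M}; {B, M}⁺ = {B, M}; {B, C}⁺ = {B, C} — none reach the full schema.
{C, K, M, N}⁺: KN→BG adds B, G → {B, C, G, K, M, N}. Minimal: {K, M, N}⁺ = {B, G, K, M, N}; {C, M, N}⁺ = {C, G, M, N}; {C, K, N}⁺ = {B, C, G, K, N}; … — none reach the full schema.
Any other superkey contains one of these as a subset, so there are no further candidate keys.

{B, C, M}; {C, K, M, N}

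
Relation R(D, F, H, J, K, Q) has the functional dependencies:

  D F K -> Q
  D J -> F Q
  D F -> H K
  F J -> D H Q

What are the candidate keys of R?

Attribute J never appears on the right-hand side of any dependency, so J must belong to every candidate key.
{J}⁺ = {J}, which is not all of the schema, so we must add further attributes.
{D, J}⁺: DJ→FQ adds F, Q; DF→HK adds H, K → {D, F, H, J, K, Q}.
{F, J}⁺: FJ→DHQ adds D, H, Q; DF→HK adds K → {D, F, H, J, K, Q}.

{D, J}, {F, J}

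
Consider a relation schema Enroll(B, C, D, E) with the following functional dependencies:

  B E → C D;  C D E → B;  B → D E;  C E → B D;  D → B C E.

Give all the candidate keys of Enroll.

(B); (D); (C, E)

{B}⁺: B→DE adds D, E; D→BCE adds C → {B, C, D, E}.
{D}⁺: D→BCE adds B, C, E → {B, C, D, E}.
{C, E}⁺: CE→BD adds B, D → {B, C, D, E}. Minimal: {E}⁺ = {E}; {C}⁺ = {C} — none reach the full schema.
Any other superkey contains one of these as a subset, so there are no further candidate keys.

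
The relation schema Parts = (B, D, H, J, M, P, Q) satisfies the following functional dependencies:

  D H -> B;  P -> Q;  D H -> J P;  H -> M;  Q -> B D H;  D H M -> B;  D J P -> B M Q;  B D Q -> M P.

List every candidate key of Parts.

{P}, {Q}, {D, H}

{P}⁺: P→Q adds Q; Q→BDH adds B, D, H; BDQ→MP adds M; DH→JP adds J → {B, D, H, J, M, P, Q}.
{Q}⁺: Q→BDH adds B, D, H; BDQ→MP adds M, P; DH→JP adds J → {B, D, H, J, M, P, Q}.
{D, H}⁺: DH→B adds B; DH→JP adds J, P; H→M adds M; DJP→BMQ adds Q → {B, D, H, J, M, P, Q}. Minimal: {H}⁺ = {H, M}; {D}⁺ = {D} — none reach the full schema.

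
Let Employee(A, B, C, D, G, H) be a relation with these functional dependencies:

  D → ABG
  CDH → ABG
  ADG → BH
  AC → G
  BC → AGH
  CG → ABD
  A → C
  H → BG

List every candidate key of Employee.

{A}; {D}; {B, C}; {C, G}; {C, H}

{A}⁺: A→C adds C; AC→G adds G; CG→ABD adds B, D; ADG→BH adds H → {A, B, C, D, G, H}.
{D}⁺: D→ABG adds A, B, G; ADG→BH adds H; A→C adds C → {A, B, C, D, G, H}.
{B, C}⁺: BC→AGH adds A, G, H; CG→ABD adds D → {A, B, C, D, G, H}. Minimal: {C}⁺ = {C}; {B}⁺ = {B} — none reach the full schema.
{C, G}⁺: CG→ABD adds A, B, D; ADG→BH adds H → {A, B, C, D, G, H}. Minimal: {G}⁺ = {G}; {C}⁺ = {C} — none reach the full schema.
{C, H}⁺: H→BG adds B, G; BC→AGH adds A; CG→ABD adds D → {A, B, C, D, G, H}. Minimal: {H}⁺ = {B, G, H}; {C}⁺ = {C} — none reach the full schema.
Any other superkey contains one of these as a subset, so there are no further candidate keys.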